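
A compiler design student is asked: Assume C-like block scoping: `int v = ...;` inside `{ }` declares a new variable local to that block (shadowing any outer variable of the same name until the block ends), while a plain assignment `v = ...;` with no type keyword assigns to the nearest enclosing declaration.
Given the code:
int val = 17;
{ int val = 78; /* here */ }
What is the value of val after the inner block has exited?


Analyzing scoping rules:
Outer scope: declares val = 17
Inner block: 'int val = 78;' declares a NEW val that shadows the outer one
When the block exits the inner val goes out of scope; the outer val was never modified -> 17
Result: 17

17


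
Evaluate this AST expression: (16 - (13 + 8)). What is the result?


Expression: (16 - (13 + 8))
Evaluating step by step:
  13 + 8 = 21
  16 - 21 = -5
Result: -5

-5


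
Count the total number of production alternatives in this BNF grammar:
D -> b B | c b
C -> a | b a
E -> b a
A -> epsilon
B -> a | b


Counting alternatives per rule:
  D: 2 alternative(s)
  C: 2 alternative(s)
  E: 1 alternative(s)
  A: 1 alternative(s)
  B: 2 alternative(s)
Sum: 2 + 2 + 1 + 1 + 2 = 8

8


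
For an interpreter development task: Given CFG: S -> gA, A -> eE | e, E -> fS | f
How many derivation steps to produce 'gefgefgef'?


Grammar: S -> gA, A -> eE | e, E -> fS | f
Deriving 'gefgefgef':
Step 1: S -> gA => gA
Step 2: A -> eE => geE
Step 3: E -> fS => gefS
Step 4: S -> gA => gefgA
Step 5: A -> eE => gefgeE
Step 6: E -> fS => gefgefS
Step 7: S -> gA => gefgefgA
Step 8: A -> eE => gefgefgeE
Step 9: E -> f => gefgefgef
Total derivation steps: 9

9


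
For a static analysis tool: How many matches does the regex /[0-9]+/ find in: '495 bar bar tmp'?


Pattern: /[0-9]+/ (int literals)
Input: '495 bar bar tmp'
Scanning for matches:
  Match 1: '495'
Total matches: 1

1


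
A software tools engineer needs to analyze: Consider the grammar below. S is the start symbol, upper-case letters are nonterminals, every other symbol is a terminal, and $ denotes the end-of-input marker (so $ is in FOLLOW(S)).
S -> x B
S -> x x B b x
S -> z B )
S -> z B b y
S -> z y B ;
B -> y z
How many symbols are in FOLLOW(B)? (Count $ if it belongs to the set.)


S is the start symbol and does not occur in any rule body, so FOLLOW(S) = {$}.
Examining every occurrence of B in a rule body:
  S -> x B : B is at the right end -> add FOLLOW(S) = {$}
  S -> x x B b x : B is followed by terminal 'b' -> add 'b'
  S -> z B ) : B is followed by terminal ')' -> add ')'
  S -> z B b y : B is followed by terminal 'b' -> add 'b' (already in the set)
  S -> z y B ; : B is followed by terminal ';' -> add ';'
  B -> y z : B does not occur in the body -> contributes nothing
FOLLOW(B) = {), ;, b, $}
Count: 4

4


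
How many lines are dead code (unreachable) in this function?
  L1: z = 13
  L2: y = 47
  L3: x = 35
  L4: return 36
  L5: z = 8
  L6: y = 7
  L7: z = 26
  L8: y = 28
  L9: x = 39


Analyzing control flow:
  L1: reachable (before return)
  L2: reachable (before return)
  L3: reachable (before return)
  L4: reachable (return statement)
  L5: DEAD (after return at L4)
  L6: DEAD (after return at L4)
  L7: DEAD (after return at L4)
  L8: DEAD (after return at L4)
  L9: DEAD (after return at L4)
Return at L4, total lines = 9
Dead lines: L5 through L9
Count: 5

5


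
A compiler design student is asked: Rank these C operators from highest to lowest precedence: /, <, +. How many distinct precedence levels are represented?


Looking up precedence for each operator:
  / -> precedence 6
  < -> precedence 4
  + -> precedence 5
Sorted highest to lowest: /, +, <
Distinct precedence values: [6, 5, 4]
Number of distinct levels: 3

3


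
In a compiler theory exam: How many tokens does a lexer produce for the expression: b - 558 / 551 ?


Scanning 'b - 558 / 551'
Token 1: 'b' -> identifier
Token 2: '-' -> operator
Token 3: '558' -> integer_literal
Token 4: '/' -> operator
Token 5: '551' -> integer_literal
Total tokens: 5

5


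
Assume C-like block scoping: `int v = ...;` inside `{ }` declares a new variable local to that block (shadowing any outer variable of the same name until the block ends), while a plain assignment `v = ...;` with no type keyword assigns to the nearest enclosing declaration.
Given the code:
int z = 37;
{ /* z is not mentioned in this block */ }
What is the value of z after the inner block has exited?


Analyzing scoping rules:
Outer scope: declares z = 37
Inner block: z is neither redeclared nor assigned -> unchanged
After the block -> 37
Result: 37

37


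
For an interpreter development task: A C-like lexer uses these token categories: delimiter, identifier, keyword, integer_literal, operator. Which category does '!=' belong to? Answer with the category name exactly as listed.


Token: '!='
Checking categories:
  identifier: no
  integer_literal: no
  operator: YES
  keyword: no
  delimiter: no
Category: operator

operator


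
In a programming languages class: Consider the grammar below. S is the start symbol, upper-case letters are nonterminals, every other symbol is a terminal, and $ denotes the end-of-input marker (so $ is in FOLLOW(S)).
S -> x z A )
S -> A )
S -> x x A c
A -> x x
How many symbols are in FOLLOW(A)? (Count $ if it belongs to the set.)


S is the start symbol and does not occur in any rule body, so FOLLOW(S) = {$}.
Examining every occurrence of A in a rule body:
  S -> x z A ) : A is followed by terminal ')' -> add ')'
  S -> A ) : A is followed by terminal ')' -> add ')' (already in the set)
  S -> x x A c : A is followed by terminal 'c' -> add 'c'
  A -> x x : A does not occur in the body -> contributes nothing
FOLLOW(A) = {), c}
Count: 2

2


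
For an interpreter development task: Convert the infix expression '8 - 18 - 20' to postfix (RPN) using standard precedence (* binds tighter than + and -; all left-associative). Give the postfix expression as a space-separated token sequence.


Applying the shunting-yard algorithm:
  Operand 8 -> output
  Push '-' onto operator stack -> op-stack: [-]
  Operand 18 -> output
  See '-' (prec 1); top '-' (prec 1) >= it -> pop '-' to output
  Push '-' onto operator stack -> op-stack: [-]
  Operand 20 -> output
  End of input: pop '-' to output
Postfix result: 8 18 - 20 -

8 18 - 20 -


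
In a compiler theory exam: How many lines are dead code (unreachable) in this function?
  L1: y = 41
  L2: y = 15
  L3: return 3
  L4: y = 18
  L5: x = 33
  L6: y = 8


Analyzing control flow:
  L1: reachable (before return)
  L2: reachable (before return)
  L3: reachable (return statement)
  L4: DEAD (after return at L3)
  L5: DEAD (after return at L3)
  L6: DEAD (after return at L3)
Return at L3, total lines = 6
Dead lines: L4 through L6
Count: 3

3


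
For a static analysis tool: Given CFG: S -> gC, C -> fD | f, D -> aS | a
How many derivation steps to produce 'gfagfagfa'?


Grammar: S -> gC, C -> fD | f, D -> aS | a
Deriving 'gfagfagfa':
Step 1: S -> gC => gC
Step 2: C -> fD => gfD
Step 3: D -> aS => gfaS
Step 4: S -> gC => gfagC
Step 5: C -> fD => gfagfD
Step 6: D -> aS => gfagfaS
Step 7: S -> gC => gfagfagC
Step 8: C -> fD => gfagfagfD
Step 9: D -> a => gfagfagfa
Total derivation steps: 9

9


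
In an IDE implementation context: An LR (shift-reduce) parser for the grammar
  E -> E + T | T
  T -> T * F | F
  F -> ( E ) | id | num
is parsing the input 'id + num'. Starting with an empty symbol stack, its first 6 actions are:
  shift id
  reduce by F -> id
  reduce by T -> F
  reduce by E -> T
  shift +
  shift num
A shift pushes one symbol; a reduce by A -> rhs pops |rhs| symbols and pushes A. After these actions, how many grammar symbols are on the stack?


Tracking the symbol stack through each action:
  Action 1: shift 'id' : push -> stack = [id] (size 1)
  Action 2: reduce by F -> id : pop 1, push F -> stack = [F] (size 1)
  Action 3: reduce by T -> F : pop 1, push T -> stack = [T] (size 1)
  Action 4: reduce by E -> T : pop 1, push E -> stack = [E] (size 1)
  Action 5: shift '+' : push -> stack = [E, +] (size 2)
  Action 6: shift 'num' : push -> stack = [E, +, num] (size 3)
Final stack size: 3

3


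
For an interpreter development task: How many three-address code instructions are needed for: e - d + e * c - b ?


Expression: e - d + e * c - b
Generating three-address code (respecting * over +/- precedence):
  Instruction 1: t1 = e * c
  Instruction 2: t2 = e - d
  Instruction 3: t3 = t2 + t1
  Instruction 4: t4 = t3 - b
Total instructions: 4

4


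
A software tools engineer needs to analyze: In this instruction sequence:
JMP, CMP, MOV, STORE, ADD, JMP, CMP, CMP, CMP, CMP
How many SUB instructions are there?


Scanning instruction sequence for SUB:
  Position 1: JMP
  Position 2: CMP
  Position 3: MOV
  Position 4: STORE
  Position 5: ADD
  Position 6: JMP
  Position 7: CMP
  Position 8: CMP
  Position 9: CMP
  Position 10: CMP
Matches at positions: []
Total SUB count: 0

0


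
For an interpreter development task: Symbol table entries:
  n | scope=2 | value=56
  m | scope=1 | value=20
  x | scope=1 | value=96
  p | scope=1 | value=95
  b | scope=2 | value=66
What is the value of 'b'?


Searching symbol table for 'b':
  n | scope=2 | value=56
  m | scope=1 | value=20
  x | scope=1 | value=96
  p | scope=1 | value=95
  b | scope=2 | value=66 <- MATCH
Found 'b' at scope 2 with value 66

66


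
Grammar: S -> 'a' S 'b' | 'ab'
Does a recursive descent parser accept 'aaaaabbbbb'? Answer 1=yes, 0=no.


Grammar accepts strings of the form a^n b^n (n >= 1)
Word: 'aaaaabbbbb'
Counting: 5 a's and 5 b's
Check: 5 == 5? Yes
Derivation (S -> aSb applied 4 time(s), then S -> ab): S => aSb => aaSbb => aaaSbbb => aaaaSbbbb => aaaaabbbbb
Accepted

1


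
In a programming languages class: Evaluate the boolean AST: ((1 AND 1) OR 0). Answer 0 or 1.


Step 1: Evaluate inner node
  1 AND 1 = 1
Step 2: Evaluate root node
  1 OR 0 = 1

1


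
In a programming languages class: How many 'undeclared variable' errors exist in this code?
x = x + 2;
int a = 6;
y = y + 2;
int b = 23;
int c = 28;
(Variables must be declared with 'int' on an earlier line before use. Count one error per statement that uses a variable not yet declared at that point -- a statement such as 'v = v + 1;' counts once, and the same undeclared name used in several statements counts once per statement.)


Scanning code line by line:
  Line 1: use 'x' -> ERROR (undeclared)
  Line 2: declare 'a' -> declared = ['a']
  Line 3: use 'y' -> ERROR (undeclared)
  Line 4: declare 'b' -> declared = ['a', 'b']
  Line 5: declare 'c' -> declared = ['a', 'b', 'c']
Total undeclared variable errors: 2

2


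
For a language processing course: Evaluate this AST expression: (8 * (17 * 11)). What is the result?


Expression: (8 * (17 * 11))
Evaluating step by step:
  17 * 11 = 187
  8 * 187 = 1496
Result: 1496

1496


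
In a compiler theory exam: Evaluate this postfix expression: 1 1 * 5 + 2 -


Processing tokens left to right:
Push 1, Push 1
Pop 1 and 1, compute 1 * 1 = 1, push 1
Push 5
Pop 1 and 5, compute 1 + 5 = 6, push 6
Push 2
Pop 6 and 2, compute 6 - 2 = 4, push 4
Stack result: 4

4


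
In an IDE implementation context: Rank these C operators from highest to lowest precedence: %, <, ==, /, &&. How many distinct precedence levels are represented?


Looking up precedence for each operator:
  % -> precedence 6
  < -> precedence 4
  == -> precedence 3
  / -> precedence 6
  && -> precedence 2
Sorted highest to lowest: %, /, <, ==, &&
Distinct precedence values: [6, 4, 3, 2]
Number of distinct levels: 4

4


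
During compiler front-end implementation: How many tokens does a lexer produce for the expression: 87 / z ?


Scanning '87 / z'
Token 1: '87' -> integer_literal
Token 2: '/' -> operator
Token 3: 'z' -> identifier
Total tokens: 3

3


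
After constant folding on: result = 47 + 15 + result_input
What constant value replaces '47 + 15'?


Identifying constant sub-expression:
  Original: result = 47 + 15 + result_input
  47 and 15 are both compile-time constants
  Evaluating: 47 + 15 = 62
  After folding: result = 62 + result_input

62


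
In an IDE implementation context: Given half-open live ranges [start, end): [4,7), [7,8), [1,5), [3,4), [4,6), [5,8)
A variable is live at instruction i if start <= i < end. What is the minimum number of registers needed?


Live ranges:
  Var0: [4, 7)
  Var1: [7, 8)
  Var2: [1, 5)
  Var3: [3, 4)
  Var4: [4, 6)
  Var5: [5, 8)
Sweep-line events (position, delta, active):
  pos=1 start -> active=1
  pos=3 start -> active=2
  pos=4 end -> active=1
  pos=4 start -> active=2
  pos=4 start -> active=3
  pos=5 end -> active=2
  pos=5 start -> active=3
  pos=6 end -> active=2
  pos=7 end -> active=1
  pos=7 start -> active=2
  pos=8 end -> active=1
  pos=8 end -> active=0
Maximum simultaneous active: 3
Minimum registers needed: 3

3


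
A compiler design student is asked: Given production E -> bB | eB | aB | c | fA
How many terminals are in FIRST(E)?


Production: E -> bB | eB | aB | c | fA
Examining each alternative for leading terminals:
  E -> bB : first terminal = 'b'
  E -> eB : first terminal = 'e'
  E -> aB : first terminal = 'a'
  E -> c : first terminal = 'c'
  E -> fA : first terminal = 'f'
FIRST(E) = {a, b, c, e, f}
Count: 5

5


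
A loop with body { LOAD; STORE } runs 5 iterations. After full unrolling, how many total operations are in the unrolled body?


Loop body operations: LOAD, STORE (2 ops per iteration)
Unrolling 5 iterations:
  Iteration 1: LOAD, STORE (2 ops)
  Iteration 2: LOAD, STORE (2 ops)
  Iteration 3: LOAD, STORE (2 ops)
  Iteration 4: LOAD, STORE (2 ops)
  Iteration 5: LOAD, STORE (2 ops)
Total: 5 iterations * 2 ops/iter = 10 operations

10


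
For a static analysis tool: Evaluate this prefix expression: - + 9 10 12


Parsing prefix expression: - + 9 10 12
Step 1: Innermost operation '+ 9 10'
  9 + 10 = 19
Step 2: Outer operation '- [19] 12'
  19 - 12 = 7

7


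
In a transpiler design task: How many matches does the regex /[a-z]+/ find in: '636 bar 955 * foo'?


Pattern: /[a-z]+/ (identifiers)
Input: '636 bar 955 * foo'
Scanning for matches:
  Match 1: 'bar'
  Match 2: 'foo'
Total matches: 2

2


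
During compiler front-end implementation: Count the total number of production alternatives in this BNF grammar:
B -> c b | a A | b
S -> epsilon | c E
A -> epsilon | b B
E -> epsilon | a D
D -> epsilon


Counting alternatives per rule:
  B: 3 alternative(s)
  S: 2 alternative(s)
  A: 2 alternative(s)
  E: 2 alternative(s)
  D: 1 alternative(s)
Sum: 3 + 2 + 2 + 2 + 1 = 10

10


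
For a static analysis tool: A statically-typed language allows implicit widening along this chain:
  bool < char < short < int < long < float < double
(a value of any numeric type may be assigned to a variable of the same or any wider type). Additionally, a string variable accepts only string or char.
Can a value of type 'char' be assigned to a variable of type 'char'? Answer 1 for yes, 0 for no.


Target variable type: char
Source value type: char
Numeric ranks: char=1, char=1
Widening allowed iff rank(source) <= rank(target): 1 <= 1? Yes
Result: 1

1


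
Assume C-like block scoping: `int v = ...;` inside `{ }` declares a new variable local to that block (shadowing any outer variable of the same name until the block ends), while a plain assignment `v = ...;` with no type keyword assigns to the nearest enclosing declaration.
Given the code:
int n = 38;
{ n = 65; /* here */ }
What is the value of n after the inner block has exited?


Analyzing scoping rules:
Outer scope: declares n = 38
Inner block: 'n = 65;' has no type keyword, so it is an assignment to the outer n (no shadowing)
The assignment changed the outer variable itself, so the new value persists after the block -> 65
Result: 65

65


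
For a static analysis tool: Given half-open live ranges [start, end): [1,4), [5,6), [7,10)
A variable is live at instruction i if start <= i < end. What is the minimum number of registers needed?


Live ranges:
  Var0: [1, 4)
  Var1: [5, 6)
  Var2: [7, 10)
Sweep-line events (position, delta, active):
  pos=1 start -> active=1
  pos=4 end -> active=0
  pos=5 start -> active=1
  pos=6 end -> active=0
  pos=7 start -> active=1
  pos=10 end -> active=0
Maximum simultaneous active: 1
Minimum registers needed: 1

1


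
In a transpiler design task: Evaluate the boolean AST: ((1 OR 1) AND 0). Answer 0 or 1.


Step 1: Evaluate inner node
  1 OR 1 = 1
Step 2: Evaluate root node
  1 AND 0 = 0

0


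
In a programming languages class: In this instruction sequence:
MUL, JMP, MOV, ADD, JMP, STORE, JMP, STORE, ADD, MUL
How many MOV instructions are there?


Scanning instruction sequence for MOV:
  Position 1: MUL
  Position 2: JMP
  Position 3: MOV <- MATCH
  Position 4: ADD
  Position 5: JMP
  Position 6: STORE
  Position 7: JMP
  Position 8: STORE
  Position 9: ADD
  Position 10: MUL
Matches at positions: [3]
Total MOV count: 1

1


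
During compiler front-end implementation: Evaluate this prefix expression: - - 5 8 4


Parsing prefix expression: - - 5 8 4
Step 1: Innermost operation '- 5 8'
  5 - 8 = -3
Step 2: Outer operation '- [-3] 4'
  -3 - 4 = -7

-7


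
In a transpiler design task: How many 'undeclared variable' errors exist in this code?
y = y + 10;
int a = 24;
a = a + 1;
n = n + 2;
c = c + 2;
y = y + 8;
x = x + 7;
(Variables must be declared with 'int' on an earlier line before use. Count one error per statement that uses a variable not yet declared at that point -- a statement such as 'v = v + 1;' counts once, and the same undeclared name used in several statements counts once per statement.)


Scanning code line by line:
  Line 1: use 'y' -> ERROR (undeclared)
  Line 2: declare 'a' -> declared = ['a']
  Line 3: use 'a' -> OK (declared)
  Line 4: use 'n' -> ERROR (undeclared)
  Line 5: use 'c' -> ERROR (undeclared)
  Line 6: use 'y' -> ERROR (undeclared)
  Line 7: use 'x' -> ERROR (undeclared)
Total undeclared variable errors: 5

5


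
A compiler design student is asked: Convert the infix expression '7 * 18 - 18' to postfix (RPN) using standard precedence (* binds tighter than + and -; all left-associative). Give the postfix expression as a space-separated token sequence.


Applying the shunting-yard algorithm:
  Operand 7 -> output
  Push '*' onto operator stack -> op-stack: [*]
  Operand 18 -> output
  See '-' (prec 1); top '*' (prec 2) >= it -> pop '*' to output
  Push '-' onto operator stack -> op-stack: [-]
  Operand 18 -> output
  End of input: pop '-' to output
Postfix result: 7 18 * 18 -

7 18 * 18 -


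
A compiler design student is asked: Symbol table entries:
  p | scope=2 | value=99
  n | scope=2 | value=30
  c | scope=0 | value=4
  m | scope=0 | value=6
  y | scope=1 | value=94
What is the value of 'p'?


Searching symbol table for 'p':
  p | scope=2 | value=99 <- MATCH
  n | scope=2 | value=30
  c | scope=0 | value=4
  m | scope=0 | value=6
  y | scope=1 | value=94
Found 'p' at scope 2 with value 99

99


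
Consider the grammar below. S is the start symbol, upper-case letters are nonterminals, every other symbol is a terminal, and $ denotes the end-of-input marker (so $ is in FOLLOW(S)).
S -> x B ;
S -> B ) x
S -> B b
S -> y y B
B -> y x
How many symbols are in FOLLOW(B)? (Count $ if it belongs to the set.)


S is the start symbol and does not occur in any rule body, so FOLLOW(S) = {$}.
Examining every occurrence of B in a rule body:
  S -> x B ; : B is followed by terminal ';' -> add ';'
  S -> B ) x : B is followed by terminal ')' -> add ')'
  S -> B b : B is followed by terminal 'b' -> add 'b'
  S -> y y B : B is at the right end -> add FOLLOW(S) = {$}
  B -> y x : B does not occur in the body -> contributes nothing
FOLLOW(B) = {), ;, b, $}
Count: 4

4


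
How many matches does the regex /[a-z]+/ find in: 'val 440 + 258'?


Pattern: /[a-z]+/ (identifiers)
Input: 'val 440 + 258'
Scanning for matches:
  Match 1: 'val'
Total matches: 1

1


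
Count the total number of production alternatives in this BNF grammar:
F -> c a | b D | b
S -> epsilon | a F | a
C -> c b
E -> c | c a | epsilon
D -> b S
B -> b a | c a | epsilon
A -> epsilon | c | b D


Counting alternatives per rule:
  F: 3 alternative(s)
  S: 3 alternative(s)
  C: 1 alternative(s)
  E: 3 alternative(s)
  D: 1 alternative(s)
  B: 3 alternative(s)
  A: 3 alternative(s)
Sum: 3 + 3 + 1 + 3 + 1 + 3 + 3 = 17

17


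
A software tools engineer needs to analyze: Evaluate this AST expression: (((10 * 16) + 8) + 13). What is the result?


Expression: (((10 * 16) + 8) + 13)
Evaluating step by step:
  10 * 16 = 160
  160 + 8 = 168
  168 + 13 = 181
Result: 181

181


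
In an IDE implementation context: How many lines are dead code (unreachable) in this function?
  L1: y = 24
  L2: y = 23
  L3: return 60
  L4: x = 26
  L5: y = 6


Analyzing control flow:
  L1: reachable (before return)
  L2: reachable (before return)
  L3: reachable (return statement)
  L4: DEAD (after return at L3)
  L5: DEAD (after return at L3)
Return at L3, total lines = 5
Dead lines: L4 through L5
Count: 2

2


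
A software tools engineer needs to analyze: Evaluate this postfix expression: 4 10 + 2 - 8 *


Processing tokens left to right:
Push 4, Push 10
Pop 4 and 10, compute 4 + 10 = 14, push 14
Push 2
Pop 14 and 2, compute 14 - 2 = 12, push 12
Push 8
Pop 12 and 8, compute 12 * 8 = 96, push 96
Stack result: 96

96


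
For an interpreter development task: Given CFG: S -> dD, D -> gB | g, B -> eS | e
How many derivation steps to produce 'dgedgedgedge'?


Grammar: S -> dD, D -> gB | g, B -> eS | e
Deriving 'dgedgedgedge':
Step 1: S -> dD => dD
Step 2: D -> gB => dgB
Step 3: B -> eS => dgeS
Step 4: S -> dD => dgedD
Step 5: D -> gB => dgedgB
Step 6: B -> eS => dgedgeS
Step 7: S -> dD => dgedgedD
Step 8: D -> gB => dgedgedgB
Step 9: B -> eS => dgedgedgeS
Step 10: S -> dD => dgedgedgedD
Step 11: D -> gB => dgedgedgedgB
Step 12: B -> e => dgedgedgedge
Total derivation steps: 12

12


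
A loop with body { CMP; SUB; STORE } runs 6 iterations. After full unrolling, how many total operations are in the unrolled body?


Loop body operations: CMP, SUB, STORE (3 ops per iteration)
Unrolling 6 iterations:
  Iteration 1: CMP, SUB, STORE (3 ops)
  Iteration 2: CMP, SUB, STORE (3 ops)
  Iteration 3: CMP, SUB, STORE (3 ops)
  Iteration 4: CMP, SUB, STORE (3 ops)
  Iteration 5: CMP, SUB, STORE (3 ops)
  Iteration 6: CMP, SUB, STORE (3 ops)
Total: 6 iterations * 3 ops/iter = 18 operations

18


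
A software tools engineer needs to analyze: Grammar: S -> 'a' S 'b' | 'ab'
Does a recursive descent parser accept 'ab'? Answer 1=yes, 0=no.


Grammar accepts strings of the form a^n b^n (n >= 1)
Word: 'ab'
Counting: 1 a's and 1 b's
Check: 1 == 1? Yes
Derivation (S -> aSb applied 0 time(s), then S -> ab): S => ab
Accepted

1


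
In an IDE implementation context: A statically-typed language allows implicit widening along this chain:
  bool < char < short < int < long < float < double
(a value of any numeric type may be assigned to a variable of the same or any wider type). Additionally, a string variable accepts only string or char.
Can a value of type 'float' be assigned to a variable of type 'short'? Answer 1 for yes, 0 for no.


Target variable type: short
Source value type: float
Numeric ranks: float=5, short=2
Widening allowed iff rank(source) <= rank(target): 5 <= 2? No
Result: 0

0


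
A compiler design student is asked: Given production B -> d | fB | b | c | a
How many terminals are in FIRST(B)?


Production: B -> d | fB | b | c | a
Examining each alternative for leading terminals:
  B -> d : first terminal = 'd'
  B -> fB : first terminal = 'f'
  B -> b : first terminal = 'b'
  B -> c : first terminal = 'c'
  B -> a : first terminal = 'a'
FIRST(B) = {a, b, c, d, f}
Count: 5

5


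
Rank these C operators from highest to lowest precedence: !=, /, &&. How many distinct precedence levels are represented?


Looking up precedence for each operator:
  != -> precedence 3
  / -> precedence 6
  && -> precedence 2
Sorted highest to lowest: /, !=, &&
Distinct precedence values: [6, 3, 2]
Number of distinct levels: 3

3


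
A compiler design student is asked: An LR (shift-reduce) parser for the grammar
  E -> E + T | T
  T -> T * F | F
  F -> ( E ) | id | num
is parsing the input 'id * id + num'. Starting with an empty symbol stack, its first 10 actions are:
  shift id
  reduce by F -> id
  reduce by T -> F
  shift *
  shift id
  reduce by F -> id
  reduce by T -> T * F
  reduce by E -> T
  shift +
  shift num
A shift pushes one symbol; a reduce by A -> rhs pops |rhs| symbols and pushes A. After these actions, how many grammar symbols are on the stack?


Tracking the symbol stack through each action:
  Action 1: shift 'id' : push -> stack = [id] (size 1)
  Action 2: reduce by F -> id : pop 1, push F -> stack = [F] (size 1)
  Action 3: reduce by T -> F : pop 1, push T -> stack = [T] (size 1)
  Action 4: shift '*' : push -> stack = [T, *] (size 2)
  Action 5: shift 'id' : push -> stack = [T, *, id] (size 3)
  Action 6: reduce by F -> id : pop 1, push F -> stack = [T, *, F] (size 3)
  Action 7: reduce by T -> T * F : pop 3, push T -> stack = [T] (size 1)
  Action 8: reduce by E -> T : pop 1, push E -> stack = [E] (size 1)
  Action 9: shift '+' : push -> stack = [E, +] (size 2)
  Action 10: shift 'num' : push -> stack = [E, +, num] (size 3)
Final stack size: 3

3


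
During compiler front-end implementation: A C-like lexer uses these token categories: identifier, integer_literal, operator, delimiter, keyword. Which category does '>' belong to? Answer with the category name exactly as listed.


Token: '>'
Checking categories:
  identifier: no
  integer_literal: no
  operator: YES
  keyword: no
  delimiter: no
Category: operator

operator


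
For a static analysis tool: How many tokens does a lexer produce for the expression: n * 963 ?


Scanning 'n * 963'
Token 1: 'n' -> identifier
Token 2: '*' -> operator
Token 3: '963' -> integer_literal
Total tokens: 3

3


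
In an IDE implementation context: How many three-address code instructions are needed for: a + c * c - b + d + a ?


Expression: a + c * c - b + d + a
Generating three-address code (respecting * over +/- precedence):
  Instruction 1: t1 = c * c
  Instruction 2: t2 = a + t1
  Instruction 3: t3 = t2 - b
  Instruction 4: t4 = t3 + d
  Instruction 5: t5 = t4 + a
Total instructions: 5

5


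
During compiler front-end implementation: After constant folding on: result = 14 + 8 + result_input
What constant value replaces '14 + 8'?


Identifying constant sub-expression:
  Original: result = 14 + 8 + result_input
  14 and 8 are both compile-time constants
  Evaluating: 14 + 8 = 22
  After folding: result = 22 + result_input

22


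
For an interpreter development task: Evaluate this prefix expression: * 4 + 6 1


Parsing prefix expression: * 4 + 6 1
Step 1: Innermost operation '+ 6 1'
  6 + 1 = 7
Step 2: Outer operation '* 4 [7]'
  4 * 7 = 28

28


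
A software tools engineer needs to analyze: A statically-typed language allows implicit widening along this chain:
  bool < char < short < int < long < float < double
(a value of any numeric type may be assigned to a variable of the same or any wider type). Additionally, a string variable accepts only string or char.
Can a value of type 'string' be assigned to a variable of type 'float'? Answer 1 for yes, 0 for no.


Target variable type: float
Source value type: string
Rule: string cannot widen to any numeric type
Result: 0

0


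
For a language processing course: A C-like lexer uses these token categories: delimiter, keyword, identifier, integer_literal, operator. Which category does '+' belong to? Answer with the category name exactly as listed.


Token: '+'
Checking categories:
  identifier: no
  integer_literal: no
  operator: YES
  keyword: no
  delimiter: no
Category: operator

operator


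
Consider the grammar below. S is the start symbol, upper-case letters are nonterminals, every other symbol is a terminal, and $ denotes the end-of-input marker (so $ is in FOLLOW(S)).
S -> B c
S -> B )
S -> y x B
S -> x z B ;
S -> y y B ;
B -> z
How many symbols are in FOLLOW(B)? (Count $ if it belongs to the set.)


S is the start symbol and does not occur in any rule body, so FOLLOW(S) = {$}.
Examining every occurrence of B in a rule body:
  S -> B c : B is followed by terminal 'c' -> add 'c'
  S -> B ) : B is followed by terminal ')' -> add ')'
  S -> y x B : B is at the right end -> add FOLLOW(S) = {$}
  S -> x z B ; : B is followed by terminal ';' -> add ';'
  S -> y y B ; : B is followed by terminal ';' -> add ';' (already in the set)
  B -> z : B does not occur in the body -> contributes nothing
FOLLOW(B) = {), ;, c, $}
Count: 4

4


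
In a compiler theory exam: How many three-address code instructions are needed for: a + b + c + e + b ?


Expression: a + b + c + e + b
Generating three-address code (respecting * over +/- precedence):
  Instruction 1: t1 = a + b
  Instruction 2: t2 = t1 + c
  Instruction 3: t3 = t2 + e
  Instruction 4: t4 = t3 + b
Total instructions: 4

4


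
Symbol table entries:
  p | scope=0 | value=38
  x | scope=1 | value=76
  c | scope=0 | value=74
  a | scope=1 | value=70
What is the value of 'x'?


Searching symbol table for 'x':
  p | scope=0 | value=38
  x | scope=1 | value=76 <- MATCH
  c | scope=0 | value=74
  a | scope=1 | value=70
Found 'x' at scope 1 with value 76

76


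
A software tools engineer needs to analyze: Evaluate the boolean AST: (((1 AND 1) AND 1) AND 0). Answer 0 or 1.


Step 1: Evaluate inner node
  1 AND 1 = 1
Step 2: Evaluate next node
  1 AND 1 = 1
Step 3: Evaluate root node
  1 AND 0 = 0

0


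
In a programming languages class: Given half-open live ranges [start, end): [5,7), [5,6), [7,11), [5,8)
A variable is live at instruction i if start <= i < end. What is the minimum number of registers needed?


Live ranges:
  Var0: [5, 7)
  Var1: [5, 6)
  Var2: [7, 11)
  Var3: [5, 8)
Sweep-line events (position, delta, active):
  pos=5 start -> active=1
  pos=5 start -> active=2
  pos=5 start -> active=3
  pos=6 end -> active=2
  pos=7 end -> active=1
  pos=7 start -> active=2
  pos=8 end -> active=1
  pos=11 end -> active=0
Maximum simultaneous active: 3
Minimum registers needed: 3

3


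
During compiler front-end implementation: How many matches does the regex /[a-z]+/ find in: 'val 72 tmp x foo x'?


Pattern: /[a-z]+/ (identifiers)
Input: 'val 72 tmp x foo x'
Scanning for matches:
  Match 1: 'val'
  Match 2: 'tmp'
  Match 3: 'x'
  Match 4: 'foo'
  Match 5: 'x'
Total matches: 5

5


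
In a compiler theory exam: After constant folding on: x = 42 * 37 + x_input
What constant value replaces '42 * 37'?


Identifying constant sub-expression:
  Original: x = 42 * 37 + x_input
  42 and 37 are both compile-time constants
  Evaluating: 42 * 37 = 1554
  After folding: x = 1554 + x_input

1554


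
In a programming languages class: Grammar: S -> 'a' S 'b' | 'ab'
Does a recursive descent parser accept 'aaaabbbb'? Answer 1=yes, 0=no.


Grammar accepts strings of the form a^n b^n (n >= 1)
Word: 'aaaabbbb'
Counting: 4 a's and 4 b's
Check: 4 == 4? Yes
Derivation (S -> aSb applied 3 time(s), then S -> ab): S => aSb => aaSbb => aaaSbbb => aaaabbbb
Accepted

1


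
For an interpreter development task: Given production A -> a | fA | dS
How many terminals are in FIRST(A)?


Production: A -> a | fA | dS
Examining each alternative for leading terminals:
  A -> a : first terminal = 'a'
  A -> fA : first terminal = 'f'
  A -> dS : first terminal = 'd'
FIRST(A) = {a, d, f}
Count: 3

3


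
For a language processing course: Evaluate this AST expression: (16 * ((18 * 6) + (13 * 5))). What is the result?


Expression: (16 * ((18 * 6) + (13 * 5)))
Evaluating step by step:
  18 * 6 = 108
  13 * 5 = 65
  108 + 65 = 173
  16 * 173 = 2768
Result: 2768

2768


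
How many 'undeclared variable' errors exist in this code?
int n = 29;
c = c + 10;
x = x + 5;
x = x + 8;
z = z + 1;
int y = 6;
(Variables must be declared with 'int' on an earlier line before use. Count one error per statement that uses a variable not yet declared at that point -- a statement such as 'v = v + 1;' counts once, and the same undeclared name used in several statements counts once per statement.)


Scanning code line by line:
  Line 1: declare 'n' -> declared = ['n']
  Line 2: use 'c' -> ERROR (undeclared)
  Line 3: use 'x' -> ERROR (undeclared)
  Line 4: use 'x' -> ERROR (undeclared)
  Line 5: use 'z' -> ERROR (undeclared)
  Line 6: declare 'y' -> declared = ['n', 'y']
Total undeclared variable errors: 4

4


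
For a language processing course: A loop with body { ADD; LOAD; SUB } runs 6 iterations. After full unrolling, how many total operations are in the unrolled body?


Loop body operations: ADD, LOAD, SUB (3 ops per iteration)
Unrolling 6 iterations:
  Iteration 1: ADD, LOAD, SUB (3 ops)
  Iteration 2: ADD, LOAD, SUB (3 ops)
  Iteration 3: ADD, LOAD, SUB (3 ops)
  Iteration 4: ADD, LOAD, SUB (3 ops)
  Iteration 5: ADD, LOAD, SUB (3 ops)
  Iteration 6: ADD, LOAD, SUB (3 ops)
Total: 6 iterations * 3 ops/iter = 18 operations

18


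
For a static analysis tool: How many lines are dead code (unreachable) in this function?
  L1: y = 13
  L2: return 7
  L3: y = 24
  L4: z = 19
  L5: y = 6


Analyzing control flow:
  L1: reachable (before return)
  L2: reachable (return statement)
  L3: DEAD (after return at L2)
  L4: DEAD (after return at L2)
  L5: DEAD (after return at L2)
Return at L2, total lines = 5
Dead lines: L3 through L5
Count: 3

3


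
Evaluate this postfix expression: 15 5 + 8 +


Processing tokens left to right:
Push 15, Push 5
Pop 15 and 5, compute 15 + 5 = 20, push 20
Push 8
Pop 20 and 8, compute 20 + 8 = 28, push 28
Stack result: 28

28


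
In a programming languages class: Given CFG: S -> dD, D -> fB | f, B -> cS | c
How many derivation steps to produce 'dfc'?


Grammar: S -> dD, D -> fB | f, B -> cS | c
Deriving 'dfc':
Step 1: S -> dD => dD
Step 2: D -> fB => dfB
Step 3: B -> c => dfc
Total derivation steps: 3

3


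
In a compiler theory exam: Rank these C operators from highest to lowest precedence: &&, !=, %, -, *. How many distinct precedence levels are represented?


Looking up precedence for each operator:
  && -> precedence 2
  != -> precedence 3
  % -> precedence 6
  - -> precedence 5
  * -> precedence 6
Sorted highest to lowest: %, *, -, !=, &&
Distinct precedence values: [6, 5, 3, 2]
Number of distinct levels: 4

4


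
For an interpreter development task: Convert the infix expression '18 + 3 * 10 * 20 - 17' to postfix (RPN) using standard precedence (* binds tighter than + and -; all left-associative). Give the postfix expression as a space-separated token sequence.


Applying the shunting-yard algorithm:
  Operand 18 -> output
  Push '+' onto operator stack -> op-stack: [+]
  Operand 3 -> output
  Push '*' onto operator stack -> op-stack: [+, *]
  Operand 10 -> output
  See '*' (prec 2); top '*' (prec 2) >= it -> pop '*' to output
  Push '*' onto operator stack -> op-stack: [+, *]
  Operand 20 -> output
  See '-' (prec 1); top '*' (prec 2) >= it -> pop '*' to output
  See '-' (prec 1); top '+' (prec 1) >= it -> pop '+' to output
  Push '-' onto operator stack -> op-stack: [-]
  Operand 17 -> output
  End of input: pop '-' to output
Postfix result: 18 3 10 * 20 * + 17 -

18 3 10 * 20 * + 17 -


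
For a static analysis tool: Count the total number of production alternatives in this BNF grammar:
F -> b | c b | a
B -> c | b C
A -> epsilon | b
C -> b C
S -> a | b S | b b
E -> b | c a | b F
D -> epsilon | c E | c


Counting alternatives per rule:
  F: 3 alternative(s)
  B: 2 alternative(s)
  A: 2 alternative(s)
  C: 1 alternative(s)
  S: 3 alternative(s)
  E: 3 alternative(s)
  D: 3 alternative(s)
Sum: 3 + 2 + 2 + 1 + 3 + 3 + 3 = 17

17


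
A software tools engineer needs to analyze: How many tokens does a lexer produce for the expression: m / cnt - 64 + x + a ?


Scanning 'm / cnt - 64 + x + a'
Token 1: 'm' -> identifier
Token 2: '/' -> operator
Token 3: 'cnt' -> identifier
Token 4: '-' -> operator
Token 5: '64' -> integer_literal
Token 6: '+' -> operator
Token 7: 'x' -> identifier
Token 8: '+' -> operator
Token 9: 'a' -> identifier
Total tokens: 9

9


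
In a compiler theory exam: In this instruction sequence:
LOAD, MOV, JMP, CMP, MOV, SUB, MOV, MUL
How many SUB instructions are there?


Scanning instruction sequence for SUB:
  Position 1: LOAD
  Position 2: MOV
  Position 3: JMP
  Position 4: CMP
  Position 5: MOV
  Position 6: SUB <- MATCH
  Position 7: MOV
  Position 8: MUL
Matches at positions: [6]
Total SUB count: 1

1


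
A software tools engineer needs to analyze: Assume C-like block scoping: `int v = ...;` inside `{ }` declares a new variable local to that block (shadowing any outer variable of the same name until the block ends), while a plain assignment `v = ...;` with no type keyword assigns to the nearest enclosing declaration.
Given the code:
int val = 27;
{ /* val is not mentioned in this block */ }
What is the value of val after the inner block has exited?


Analyzing scoping rules:
Outer scope: declares val = 27
Inner block: val is neither redeclared nor assigned -> unchanged
After the block -> 27
Result: 27

27


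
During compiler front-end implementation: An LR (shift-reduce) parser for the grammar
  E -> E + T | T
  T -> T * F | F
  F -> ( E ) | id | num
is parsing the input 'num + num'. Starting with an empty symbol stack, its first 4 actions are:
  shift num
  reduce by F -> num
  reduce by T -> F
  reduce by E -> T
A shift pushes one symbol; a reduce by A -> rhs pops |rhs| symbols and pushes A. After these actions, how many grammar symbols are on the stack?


Tracking the symbol stack through each action:
  Action 1: shift 'num' : push -> stack = [num] (size 1)
  Action 2: reduce by F -> num : pop 1, push F -> stack = [F] (size 1)
  Action 3: reduce by T -> F : pop 1, push T -> stack = [T] (size 1)
  Action 4: reduce by E -> T : pop 1, push E -> stack = [E] (size 1)
Final stack size: 1

1


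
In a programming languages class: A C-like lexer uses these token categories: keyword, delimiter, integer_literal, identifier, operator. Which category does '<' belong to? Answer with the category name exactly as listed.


Token: '<'
Checking categories:
  identifier: no
  integer_literal: no
  operator: YES
  keyword: no
  delimiter: no
Category: operator

operator


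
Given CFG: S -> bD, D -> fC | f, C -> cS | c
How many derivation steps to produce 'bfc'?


Grammar: S -> bD, D -> fC | f, C -> cS | c
Deriving 'bfc':
Step 1: S -> bD => bD
Step 2: D -> fC => bfC
Step 3: C -> c => bfc
Total derivation steps: 3

3


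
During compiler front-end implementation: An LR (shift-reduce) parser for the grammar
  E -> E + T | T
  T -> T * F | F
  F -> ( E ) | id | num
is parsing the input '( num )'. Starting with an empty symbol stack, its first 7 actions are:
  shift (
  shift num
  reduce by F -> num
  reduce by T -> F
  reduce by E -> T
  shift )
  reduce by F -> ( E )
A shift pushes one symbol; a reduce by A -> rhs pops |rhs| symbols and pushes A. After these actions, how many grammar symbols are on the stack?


Tracking the symbol stack through each action:
  Action 1: shift '(' : push -> stack = [(] (size 1)
  Action 2: shift 'num' : push -> stack = [(, num] (size 2)
  Action 3: reduce by F -> num : pop 1, push F -> stack = [(, F] (size 2)
  Action 4: reduce by T -> F : pop 1, push T -> stack = [(, T] (size 2)
  Action 5: reduce by E -> T : pop 1, push E -> stack = [(, E] (size 2)
  Action 6: shift ')' : push -> stack = [(, E, )] (size 3)
  Action 7: reduce by F -> ( E ) : pop 3, push F -> stack = [F] (size 1)
Final stack size: 1

1


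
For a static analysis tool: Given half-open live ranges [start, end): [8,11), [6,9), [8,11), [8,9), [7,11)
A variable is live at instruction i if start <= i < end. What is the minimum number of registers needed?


Live ranges:
  Var0: [8, 11)
  Var1: [6, 9)
  Var2: [8, 11)
  Var3: [8, 9)
  Var4: [7, 11)
Sweep-line events (position, delta, active):
  pos=6 start -> active=1
  pos=7 start -> active=2
  pos=8 start -> active=3
  pos=8 start -> active=4
  pos=8 start -> active=5
  pos=9 end -> active=4
  pos=9 end -> active=3
  pos=11 end -> active=2
  pos=11 end -> active=1
  pos=11 end -> active=0
Maximum simultaneous active: 5
Minimum registers needed: 5

5
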